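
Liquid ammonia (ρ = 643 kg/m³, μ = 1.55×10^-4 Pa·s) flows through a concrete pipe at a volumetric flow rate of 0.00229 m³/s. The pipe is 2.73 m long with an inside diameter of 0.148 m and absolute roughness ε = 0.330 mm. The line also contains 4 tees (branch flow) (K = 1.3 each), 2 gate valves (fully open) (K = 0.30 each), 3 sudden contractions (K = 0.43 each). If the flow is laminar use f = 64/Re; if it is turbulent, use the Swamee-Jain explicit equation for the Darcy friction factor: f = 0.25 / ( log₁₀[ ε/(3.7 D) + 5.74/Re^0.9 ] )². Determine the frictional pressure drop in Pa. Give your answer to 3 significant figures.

Cross-sectional area A = πD²/4 = π(0.148)²/4 = 0.0172 m²; mean velocity V = Q/A = 0.00229/0.0172 = 0.1331 m/s.
Reynolds number Re = ρVD/μ = 643 · 0.1331 · 0.148 / 0.000155 = 8.173e+04.
Re > 4000 → turbulent. Relative roughness ε/D = 0.00033/0.148 = 0.00223. Swamee-Jain: f = 0.25/(log₁₀[0.00223/3.7 + 5.74/8.173e+04^0.9])² = 0.25/(log₁₀[0.000603 + 0.000218])² = 0.25/(-3.086)² = 0.02625.
Total minor-loss coefficient ΣK = 4·1.3 + 2·0.3 + 3·0.43 = 7.09.
ΔP = [f·L/D + ΣK]·(ρV²/2) = [0.02625·2.73/0.148 + 7.09]·(643·0.1331²/2) = [0.4842 + 7.09]·5.697 = 43.15 Pa.

ΔP ≈ 43.1 Pa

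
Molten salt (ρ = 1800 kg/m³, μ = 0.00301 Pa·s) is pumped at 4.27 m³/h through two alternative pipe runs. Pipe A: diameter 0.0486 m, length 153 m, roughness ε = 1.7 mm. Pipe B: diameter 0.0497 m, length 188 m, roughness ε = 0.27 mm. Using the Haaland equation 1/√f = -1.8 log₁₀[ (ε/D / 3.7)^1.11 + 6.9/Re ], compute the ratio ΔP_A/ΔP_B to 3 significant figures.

ΔP_A/ΔP_B ≈ 1.62

Pipe A: V = Q/A = 0.001186/0.001855 = 0.6394 m/s; Re = 1.858e+04; ε/D = 0.035; Haaland → f = 0.06265; ΔP_A = f(L/D)(ρV²/2) = 7.257e+04 Pa.
Pipe B: V = Q/A = 0.001186/0.00194 = 0.6114 m/s; Re = 1.817e+04; ε/D = 0.00543; Haaland → f = 0.03522; ΔP_B = f(L/D)(ρV²/2) = 4.482e+04 Pa.
ΔP_A/ΔP_B = 7.257e+04/4.482e+04 = 1.62.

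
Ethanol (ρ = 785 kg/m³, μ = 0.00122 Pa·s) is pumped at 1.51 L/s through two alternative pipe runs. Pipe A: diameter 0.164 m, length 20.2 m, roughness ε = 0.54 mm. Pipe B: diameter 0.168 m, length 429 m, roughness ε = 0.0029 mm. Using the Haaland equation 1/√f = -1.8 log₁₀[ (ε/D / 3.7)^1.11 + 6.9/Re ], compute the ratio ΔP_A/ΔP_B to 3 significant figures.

ΔP_A/ΔP_B ≈ 0.0588

Pipe A: V = Q/A = 0.00151/0.02112 = 0.07148 m/s; Re = 7543; ε/D = 0.00329; Haaland → f = 0.03727; ΔP_A = f(L/D)(ρV²/2) = 9.208 Pa.
Pipe B: V = Q/A = 0.00151/0.02217 = 0.06812 m/s; Re = 7364; ε/D = 1.73e-05; Haaland → f = 0.03367; ΔP_B = f(L/D)(ρV²/2) = 156.6 Pa.
ΔP_A/ΔP_B = 9.208/156.6 = 0.0588.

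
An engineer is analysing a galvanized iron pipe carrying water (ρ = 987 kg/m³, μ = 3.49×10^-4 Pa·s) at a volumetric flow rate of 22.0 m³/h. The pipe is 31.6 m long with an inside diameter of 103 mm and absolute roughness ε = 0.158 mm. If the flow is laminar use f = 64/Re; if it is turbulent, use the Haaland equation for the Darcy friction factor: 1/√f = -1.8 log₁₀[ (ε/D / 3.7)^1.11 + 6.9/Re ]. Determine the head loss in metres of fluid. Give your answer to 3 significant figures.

h_f ≈ 0.192 m

Q = 22.0 m³/h = 22.0/3600 = 0.006111 m³/s.
Cross-sectional area A = πD²/4 = π(0.103)²/4 = 0.008332 m²; mean velocity V = Q/A = 0.006111/0.008332 = 0.7334 m/s.
Reynolds number Re = ρVD/μ = 987 · 0.7334 · 0.103 / 0.000349 = 2.136e+05.
Re > 4000 → turbulent. Relative roughness ε/D = 0.000158/0.103 = 0.00153. Haaland: 1/√f = -1.8 log₁₀[(0.00153/3.7)^1.11 + 6.9/2.136e+05] = -1.8 log₁₀[0.000176 + 3.23e-05] = 6.626, so f = 0.02277.
Darcy-Weisbach: ΔP = f(L/D)(ρV²/2) = 0.02277·(31.6/0.103)·(987·0.7334²/2) = 0.02277·306.8·265.5 = 1855 Pa.
Head loss h_f = ΔP/(ρg) = 1855/(987·9.81) = 0.192 m.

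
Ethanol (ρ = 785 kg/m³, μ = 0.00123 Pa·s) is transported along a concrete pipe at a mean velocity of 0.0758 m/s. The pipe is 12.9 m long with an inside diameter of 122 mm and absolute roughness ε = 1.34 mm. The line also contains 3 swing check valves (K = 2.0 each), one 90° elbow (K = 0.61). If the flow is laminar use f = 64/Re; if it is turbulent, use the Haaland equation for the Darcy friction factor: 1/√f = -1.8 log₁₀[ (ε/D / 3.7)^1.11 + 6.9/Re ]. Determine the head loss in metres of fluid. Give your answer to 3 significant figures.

h_f ≈ 0.00339 m

Reynolds number Re = ρVD/μ = 785 · 0.0758 · 0.122 / 0.00123 = 5902.
Re > 4000 → turbulent. Relative roughness ε/D = 0.00134/0.122 = 0.011. Haaland: 1/√f = -1.8 log₁₀[(0.011/3.7)^1.11 + 6.9/5902] = -1.8 log₁₀[0.00157 + 0.00117] = 4.614, so f = 0.04698.
Total minor-loss coefficient ΣK = 3·2 + 1·0.61 = 6.61.
ΔP = [f·L/D + ΣK]·(ρV²/2) = [0.04698·12.9/0.122 + 6.61]·(785·0.0758²/2) = [4.967 + 6.61]·2.255 = 26.11 Pa.
Head loss h_f = ΔP/(ρg) = 26.11/(785·9.81) = 0.00339 m.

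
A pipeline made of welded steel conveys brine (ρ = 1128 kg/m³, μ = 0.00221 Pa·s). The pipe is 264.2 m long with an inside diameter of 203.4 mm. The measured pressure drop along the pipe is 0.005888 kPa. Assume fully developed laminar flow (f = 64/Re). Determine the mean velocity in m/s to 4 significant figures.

For laminar flow, f = 64/Re with Re = ρVD/μ, so Darcy-Weisbach reduces to ΔP = 32μLV/D². Solving for V: V = ΔP·D²/(32μL) = 5.888·(0.2034)²/(32·0.00221·264.2) = 0.01304 m/s.
Check: Re = ρVD/μ = 1128·0.01304·0.2034/0.00221 = 1354 < 2300, so the laminar assumption holds.

V ≈ 0.01304 m/s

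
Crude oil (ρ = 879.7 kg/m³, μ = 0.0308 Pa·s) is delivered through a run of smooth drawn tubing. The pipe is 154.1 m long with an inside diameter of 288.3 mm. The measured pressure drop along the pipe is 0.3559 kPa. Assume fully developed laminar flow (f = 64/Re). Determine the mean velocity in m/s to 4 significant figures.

For laminar flow, f = 64/Re with Re = ρVD/μ, so Darcy-Weisbach reduces to ΔP = 32μLV/D². Solving for V: V = ΔP·D²/(32μL) = 355.9·(0.2883)²/(32·0.0308·154.1) = 0.1948 m/s.
Check: Re = ρVD/μ = 879.7·0.1948·0.2883/0.0308 = 1604 < 2300, so the laminar assumption holds.

V ≈ 0.1948 m/s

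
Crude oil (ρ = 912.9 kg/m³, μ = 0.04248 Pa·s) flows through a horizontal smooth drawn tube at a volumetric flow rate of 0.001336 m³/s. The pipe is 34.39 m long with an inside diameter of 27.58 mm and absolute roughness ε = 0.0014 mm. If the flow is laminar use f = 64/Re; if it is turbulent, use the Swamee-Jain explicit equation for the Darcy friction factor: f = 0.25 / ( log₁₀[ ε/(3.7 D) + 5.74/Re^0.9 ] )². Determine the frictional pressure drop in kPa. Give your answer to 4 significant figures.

Cross-sectional area A = πD²/4 = π(0.02758)²/4 = 0.0005974 m²; mean velocity V = Q/A = 0.001336/0.0005974 = 2.236 m/s.
Reynolds number Re = ρVD/μ = 912.9 · 2.236 · 0.02758 / 0.0425 = 1325.
Re < 2300 → laminar flow, so f = 64/Re = 64/1325 = 0.04829 (the turbulent correlation is not needed).
Darcy-Weisbach: ΔP = f(L/D)(ρV²/2) = 0.04829·(34.39/0.02758)·(912.9·2.236²/2) = 0.04829·1247·2283 = 1.374e+05 Pa.
ΔP = 1.374e+05 Pa = 137.4 kPa.

ΔP ≈ 137.4 kPa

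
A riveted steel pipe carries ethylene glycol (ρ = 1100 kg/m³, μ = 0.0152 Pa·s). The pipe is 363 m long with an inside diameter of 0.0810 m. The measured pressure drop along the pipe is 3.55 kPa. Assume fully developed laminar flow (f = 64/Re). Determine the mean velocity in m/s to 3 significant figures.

V ≈ 0.132 m/s

For laminar flow, f = 64/Re with Re = ρVD/μ, so Darcy-Weisbach reduces to ΔP = 32μLV/D². Solving for V: V = ΔP·D²/(32μL) = 3550·(0.081)²/(32·0.0152·363) = 0.1319 m/s.
Check: Re = ρVD/μ = 1100·0.1319·0.081/0.0152 = 773.3 < 2300, so the laminar assumption holds.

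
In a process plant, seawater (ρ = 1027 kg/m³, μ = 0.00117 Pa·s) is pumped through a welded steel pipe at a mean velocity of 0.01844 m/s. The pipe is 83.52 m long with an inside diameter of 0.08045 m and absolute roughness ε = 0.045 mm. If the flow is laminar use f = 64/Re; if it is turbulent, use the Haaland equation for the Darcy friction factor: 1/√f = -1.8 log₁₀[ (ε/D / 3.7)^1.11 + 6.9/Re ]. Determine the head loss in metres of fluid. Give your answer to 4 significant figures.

h_f ≈ 8.843×10^-4 m

Reynolds number Re = ρVD/μ = 1027 · 0.01844 · 0.08045 / 0.00117 = 1302.
Re < 2300 → laminar flow, so f = 64/Re = 64/1302 = 0.04915 (the turbulent correlation is not needed).
Darcy-Weisbach: ΔP = f(L/D)(ρV²/2) = 0.04915·(83.52/0.08045)·(1027·0.01844²/2) = 0.04915·1038·0.1746 = 8.909 Pa.
Head loss h_f = ΔP/(ρg) = 8.909/(1027·9.81) = 8.843×10^-4 m.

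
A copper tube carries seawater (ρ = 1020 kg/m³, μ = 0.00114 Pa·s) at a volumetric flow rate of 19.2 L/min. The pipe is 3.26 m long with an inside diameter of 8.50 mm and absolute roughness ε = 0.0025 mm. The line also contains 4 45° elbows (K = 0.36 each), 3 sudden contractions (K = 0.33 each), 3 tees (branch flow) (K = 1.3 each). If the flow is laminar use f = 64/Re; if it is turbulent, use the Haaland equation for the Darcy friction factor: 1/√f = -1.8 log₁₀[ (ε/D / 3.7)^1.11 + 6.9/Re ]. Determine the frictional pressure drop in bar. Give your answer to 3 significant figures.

Q = 19.2 L/min = 19.2/60000 = 0.00032 m³/s.
Cross-sectional area A = πD²/4 = π(0.0085)²/4 = 5.675e-05 m²; mean velocity V = Q/A = 0.00032/5.675e-05 = 5.639 m/s.
Reynolds number Re = ρVD/μ = 1020 · 5.639 · 0.0085 / 0.00114 = 4.289e+04.
Re > 4000 → turbulent. Relative roughness ε/D = 2.5e-06/0.0085 = 0.000294. Haaland: 1/√f = -1.8 log₁₀[(0.000294/3.7)^1.11 + 6.9/4.289e+04] = -1.8 log₁₀[2.81e-05 + 0.000161] = 6.702, so f = 0.02226.
Total minor-loss coefficient ΣK = 4·0.36 + 3·0.33 + 3·1.3 = 6.33.
ΔP = [f·L/D + ΣK]·(ρV²/2) = [0.02226·3.26/0.0085 + 6.33]·(1020·5.639²/2) = [8.538 + 6.33]·1.622e+04 = 2.411e+05 Pa.
ΔP = 2.411e+05 Pa = 2.41 bar.

ΔP ≈ 2.41 bar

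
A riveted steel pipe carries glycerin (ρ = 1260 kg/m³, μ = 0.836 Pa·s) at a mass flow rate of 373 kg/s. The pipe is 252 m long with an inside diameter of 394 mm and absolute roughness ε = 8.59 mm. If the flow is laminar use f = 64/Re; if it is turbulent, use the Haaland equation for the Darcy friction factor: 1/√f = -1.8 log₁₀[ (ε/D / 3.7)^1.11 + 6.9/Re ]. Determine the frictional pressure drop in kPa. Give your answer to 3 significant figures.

ΔP ≈ 105 kPa

A = πD²/4 = π(0.394)²/4 = 0.1219 m²; mean velocity V = ṁ/(ρA) = 373/(1260 · 0.1219) = 2.428 m/s.
Reynolds number Re = ρVD/μ = 1260 · 2.428 · 0.394 / 0.836 = 1442.
Re < 2300 → laminar flow, so f = 64/Re = 64/1442 = 0.04439 (the turbulent correlation is not needed).
Darcy-Weisbach: ΔP = f(L/D)(ρV²/2) = 0.04439·(252/0.394)·(1260·2.428²/2) = 0.04439·639.6·3714 = 1.054e+05 Pa.
ΔP = 1.054e+05 Pa = 105 kPa.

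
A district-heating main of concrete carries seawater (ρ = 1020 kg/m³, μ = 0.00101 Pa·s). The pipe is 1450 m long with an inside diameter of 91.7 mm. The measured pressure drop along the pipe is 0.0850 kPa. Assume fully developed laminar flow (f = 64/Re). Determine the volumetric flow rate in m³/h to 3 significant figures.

Q ≈ 0.363 m³/h

For laminar flow, f = 64/Re with Re = ρVD/μ, so Darcy-Weisbach reduces to ΔP = 32μLV/D². Solving for V: V = ΔP·D²/(32μL) = 85·(0.0917)²/(32·0.00101·1450) = 0.01525 m/s.
Check: Re = ρVD/μ = 1020·0.01525·0.0917/0.00101 = 1412 < 2300, so the laminar assumption holds.
Q = V·A = 0.01525·(π/4·0.0917²) = 0.0001007 m³/s = 0.363 m³/h.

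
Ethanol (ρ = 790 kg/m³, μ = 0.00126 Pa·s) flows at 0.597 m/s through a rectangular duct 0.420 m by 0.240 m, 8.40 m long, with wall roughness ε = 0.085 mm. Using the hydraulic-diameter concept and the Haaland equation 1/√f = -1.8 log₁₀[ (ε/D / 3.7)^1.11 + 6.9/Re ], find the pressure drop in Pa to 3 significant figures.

ΔP ≈ 72.4 Pa

Hydraulic diameter D_h = 4A/P = 4·(0.42·0.24)/(2·(0.42+0.24)) = 0.4032/1.32 = 0.3055 m.
Re = ρVD_h/μ = 790·0.597·0.3055/0.00126 = 1.143e+05.
ε/D_h = 8.5e-05/0.3055 = 0.000278; Haaland gives 1/√f = -1.8 log₁₀[2.65e-05+6.03e-05] = 7.311, so f = 0.01871.
ΔP = f(L/D_h)(ρV²/2) = 0.01871·8.4/0.3055·140.8 = 72.44 Pa.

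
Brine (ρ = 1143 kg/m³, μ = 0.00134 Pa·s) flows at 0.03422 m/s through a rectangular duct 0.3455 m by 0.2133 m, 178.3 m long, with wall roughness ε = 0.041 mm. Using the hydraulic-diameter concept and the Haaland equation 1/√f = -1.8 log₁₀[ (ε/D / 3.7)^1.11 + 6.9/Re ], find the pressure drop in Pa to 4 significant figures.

Hydraulic diameter D_h = 4A/P = 4·(0.3455·0.2133)/(2·(0.3455+0.2133)) = 0.2948/1.118 = 0.2638 m.
Re = ρVD_h/μ = 1143·0.03422·0.2638/0.00134 = 7699.
ε/D_h = 4.1e-05/0.2638 = 0.000155; Haaland gives 1/√f = -1.8 log₁₀[1.39e-05+0.000896] = 5.474, so f = 0.03338.
ΔP = f(L/D_h)(ρV²/2) = 0.03338·178.3/0.2638·0.6692 = 15.1 Pa.

ΔP ≈ 15.10 Pa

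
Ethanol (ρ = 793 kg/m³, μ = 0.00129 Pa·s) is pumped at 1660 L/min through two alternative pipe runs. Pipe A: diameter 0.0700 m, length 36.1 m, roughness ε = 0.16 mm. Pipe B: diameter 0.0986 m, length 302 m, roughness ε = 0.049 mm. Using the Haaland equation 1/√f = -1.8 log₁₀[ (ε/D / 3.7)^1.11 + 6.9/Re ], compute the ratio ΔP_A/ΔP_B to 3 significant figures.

Pipe A: V = Q/A = 0.02767/0.003848 = 7.189 m/s; Re = 3.094e+05; ε/D = 0.00229; Haaland → f = 0.02479; ΔP_A = f(L/D)(ρV²/2) = 2.62e+05 Pa.
Pipe B: V = Q/A = 0.02767/0.007636 = 3.623 m/s; Re = 2.196e+05; ε/D = 0.000497; Haaland → f = 0.01848; ΔP_B = f(L/D)(ρV²/2) = 2.946e+05 Pa.
ΔP_A/ΔP_B = 2.62e+05/2.946e+05 = 0.890.

ΔP_A/ΔP_B ≈ 0.890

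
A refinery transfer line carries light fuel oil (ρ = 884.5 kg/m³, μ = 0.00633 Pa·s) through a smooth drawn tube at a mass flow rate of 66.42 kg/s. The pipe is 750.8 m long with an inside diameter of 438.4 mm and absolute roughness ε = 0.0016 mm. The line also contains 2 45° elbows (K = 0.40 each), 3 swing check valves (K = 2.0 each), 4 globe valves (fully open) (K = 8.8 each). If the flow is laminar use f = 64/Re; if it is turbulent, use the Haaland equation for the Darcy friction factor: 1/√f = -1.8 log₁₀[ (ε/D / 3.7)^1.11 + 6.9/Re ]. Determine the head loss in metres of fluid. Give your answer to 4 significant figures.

h_f ≈ 1.032 m

A = πD²/4 = π(0.4384)²/4 = 0.1509 m²; mean velocity V = ṁ/(ρA) = 66.42/(884.5 · 0.1509) = 0.4975 m/s.
Reynolds number Re = ρVD/μ = 884.5 · 0.4975 · 0.4384 / 0.00633 = 3.047e+04.
Re > 4000 → turbulent. Relative roughness ε/D = 1.6e-06/0.4384 = 3.65e-06. Haaland: 1/√f = -1.8 log₁₀[(3.65e-06/3.7)^1.11 + 6.9/3.047e+04] = -1.8 log₁₀[2.15e-07 + 0.000226] = 6.56, so f = 0.02323.
Total minor-loss coefficient ΣK = 2·0.4 + 3·2 + 4·8.8 = 42.
ΔP = [f·L/D + ΣK]·(ρV²/2) = [0.02323·750.8/0.4384 + 42]·(884.5·0.4975²/2) = [39.79 + 42]·109.4 = 8952 Pa.
Head loss h_f = ΔP/(ρg) = 8952/(884.5·9.81) = 1.032 m.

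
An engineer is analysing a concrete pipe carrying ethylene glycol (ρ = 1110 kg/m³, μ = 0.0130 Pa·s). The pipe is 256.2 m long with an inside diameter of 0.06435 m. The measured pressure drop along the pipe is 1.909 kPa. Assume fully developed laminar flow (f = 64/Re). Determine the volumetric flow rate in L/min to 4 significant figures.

Q ≈ 14.47 L/min

For laminar flow, f = 64/Re with Re = ρVD/μ, so Darcy-Weisbach reduces to ΔP = 32μLV/D². Solving for V: V = ΔP·D²/(32μL) = 1909·(0.06435)²/(32·0.013·256.2) = 0.07417 m/s.
Check: Re = ρVD/μ = 1110·0.07417·0.06435/0.013 = 407.5 < 2300, so the laminar assumption holds.
Q = V·A = 0.07417·(π/4·0.06435²) = 0.0002412 m³/s = 14.47 L/min.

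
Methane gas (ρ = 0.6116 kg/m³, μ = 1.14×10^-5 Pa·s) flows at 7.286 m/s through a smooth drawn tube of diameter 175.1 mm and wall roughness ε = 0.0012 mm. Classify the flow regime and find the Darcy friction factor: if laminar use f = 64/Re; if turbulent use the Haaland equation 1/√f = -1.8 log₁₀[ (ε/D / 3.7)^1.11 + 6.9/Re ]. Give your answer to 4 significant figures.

Re = ρVD/μ = 0.6116·7.286·0.1751/1.14e-05 = 6.844e+04.
Re > 4000 → turbulent. ε/D = 1.2e-06/0.1751 = 6.85e-06; Haaland: 1/√f = -1.8 log₁₀[4.34e-07 + 0.000101] = 7.19, so f = 0.01934.

f ≈ 0.01934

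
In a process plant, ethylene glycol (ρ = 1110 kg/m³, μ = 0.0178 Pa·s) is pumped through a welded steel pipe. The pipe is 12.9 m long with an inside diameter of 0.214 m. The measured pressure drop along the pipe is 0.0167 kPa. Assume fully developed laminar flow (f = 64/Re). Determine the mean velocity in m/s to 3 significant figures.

V ≈ 0.104 m/s

For laminar flow, f = 64/Re with Re = ρVD/μ, so Darcy-Weisbach reduces to ΔP = 32μLV/D². Solving for V: V = ΔP·D²/(32μL) = 16.7·(0.214)²/(32·0.0178·12.9) = 0.1041 m/s.
Check: Re = ρVD/μ = 1110·0.1041·0.214/0.0178 = 1389 < 2300, so the laminar assumption holds.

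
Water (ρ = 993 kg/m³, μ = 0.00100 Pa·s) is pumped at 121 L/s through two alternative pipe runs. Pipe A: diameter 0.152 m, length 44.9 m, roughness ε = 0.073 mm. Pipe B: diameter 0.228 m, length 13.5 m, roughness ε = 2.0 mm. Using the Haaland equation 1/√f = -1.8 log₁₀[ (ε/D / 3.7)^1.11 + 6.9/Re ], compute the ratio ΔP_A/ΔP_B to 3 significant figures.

ΔP_A/ΔP_B ≈ 11.8

Pipe A: V = Q/A = 0.121/0.01815 = 6.668 m/s; Re = 1.006e+06; ε/D = 0.00048; Haaland → f = 0.01703; ΔP_A = f(L/D)(ρV²/2) = 1.111e+05 Pa.
Pipe B: V = Q/A = 0.121/0.04083 = 2.964 m/s; Re = 6.71e+05; ε/D = 0.00877; Haaland → f = 0.03644; ΔP_B = f(L/D)(ρV²/2) = 9410 Pa.
ΔP_A/ΔP_B = 1.111e+05/9410 = 11.8.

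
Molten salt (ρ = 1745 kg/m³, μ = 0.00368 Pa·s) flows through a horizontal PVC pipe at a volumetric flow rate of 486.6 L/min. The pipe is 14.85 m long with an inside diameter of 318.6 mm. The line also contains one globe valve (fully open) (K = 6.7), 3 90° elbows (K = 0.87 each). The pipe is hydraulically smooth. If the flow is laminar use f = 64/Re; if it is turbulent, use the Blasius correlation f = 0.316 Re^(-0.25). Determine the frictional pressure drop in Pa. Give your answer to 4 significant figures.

ΔP ≈ 96.01 Pa

Q = 486.6 L/min = 486.6/60000 = 0.00811 m³/s.
Cross-sectional area A = πD²/4 = π(0.3186)²/4 = 0.07972 m²; mean velocity V = Q/A = 0.00811/0.07972 = 0.1017 m/s.
Reynolds number Re = ρVD/μ = 1745 · 0.1017 · 0.3186 / 0.00368 = 1.537e+04.
Re > 4000 → turbulent. Smooth-pipe (Blasius): f = 0.316 Re^(-0.25) = 0.316/(1.537e+04)^0.25 = 0.02838.
Total minor-loss coefficient ΣK = 1·6.7 + 3·0.87 = 9.31.
ΔP = [f·L/D + ΣK]·(ρV²/2) = [0.02838·14.85/0.3186 + 9.31]·(1745·0.1017²/2) = [1.323 + 9.31]·9.029 = 96.01 Pa.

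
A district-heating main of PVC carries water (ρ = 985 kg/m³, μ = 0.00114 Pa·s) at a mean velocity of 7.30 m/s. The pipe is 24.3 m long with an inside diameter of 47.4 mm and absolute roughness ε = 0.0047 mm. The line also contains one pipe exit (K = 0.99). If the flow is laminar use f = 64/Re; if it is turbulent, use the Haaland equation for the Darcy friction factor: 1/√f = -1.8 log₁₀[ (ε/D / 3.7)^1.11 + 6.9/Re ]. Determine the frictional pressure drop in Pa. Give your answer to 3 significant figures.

Reynolds number Re = ρVD/μ = 985 · 7.3 · 0.0474 / 0.00114 = 2.99e+05.
Re > 4000 → turbulent. Relative roughness ε/D = 4.7e-06/0.0474 = 9.92e-05. Haaland: 1/√f = -1.8 log₁₀[(9.92e-05/3.7)^1.11 + 6.9/2.99e+05] = -1.8 log₁₀[8.42e-06 + 2.31e-05] = 8.103, so f = 0.01523.
Total minor-loss coefficient ΣK = 1·0.99 = 0.99.
ΔP = [f·L/D + ΣK]·(ρV²/2) = [0.01523·24.3/0.0474 + 0.99]·(985·7.3²/2) = [7.808 + 0.99]·2.625e+04 = 2.309e+05 Pa.

ΔP ≈ 231000 Pa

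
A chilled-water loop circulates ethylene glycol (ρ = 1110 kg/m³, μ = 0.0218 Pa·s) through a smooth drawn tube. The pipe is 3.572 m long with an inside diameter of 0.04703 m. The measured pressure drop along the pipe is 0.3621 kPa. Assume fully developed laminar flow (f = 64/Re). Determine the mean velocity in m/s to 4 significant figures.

V ≈ 0.3214 m/s

For laminar flow, f = 64/Re with Re = ρVD/μ, so Darcy-Weisbach reduces to ΔP = 32μLV/D². Solving for V: V = ΔP·D²/(32μL) = 362.1·(0.04703)²/(32·0.0218·3.572) = 0.3214 m/s.
Check: Re = ρVD/μ = 1110·0.3214·0.04703/0.0218 = 769.7 < 2300, so the laminar assumption holds.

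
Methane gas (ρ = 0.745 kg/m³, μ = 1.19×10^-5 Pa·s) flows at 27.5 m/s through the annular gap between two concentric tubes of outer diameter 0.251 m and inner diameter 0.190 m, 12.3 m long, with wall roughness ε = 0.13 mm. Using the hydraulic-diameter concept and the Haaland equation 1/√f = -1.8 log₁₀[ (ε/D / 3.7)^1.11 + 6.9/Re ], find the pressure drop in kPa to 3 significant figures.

Hydraulic diameter D_h = 4A/P = D_o - D_i = 0.251 - 0.19 = 0.061 m.
Re = ρVD_h/μ = 0.745·27.5·0.061/1.19e-05 = 1.05e+05.
ε/D_h = 0.00013/0.061 = 0.00213; Haaland gives 1/√f = -1.8 log₁₀[0.000254+6.57e-05] = 6.293, so f = 0.02525.
ΔP = f(L/D_h)(ρV²/2) = 0.02525·12.3/0.061·281.7 = 1435 Pa.
ΔP = 1.43 kPa.

ΔP ≈ 1.43 kPa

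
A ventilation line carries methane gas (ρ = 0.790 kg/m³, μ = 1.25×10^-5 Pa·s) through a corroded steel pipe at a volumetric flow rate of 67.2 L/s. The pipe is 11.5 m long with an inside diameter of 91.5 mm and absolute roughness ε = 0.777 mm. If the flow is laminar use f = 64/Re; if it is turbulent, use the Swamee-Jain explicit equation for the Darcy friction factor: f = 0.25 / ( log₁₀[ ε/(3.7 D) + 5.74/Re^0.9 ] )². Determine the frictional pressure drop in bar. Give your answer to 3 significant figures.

ΔP ≈ 0.00194 bar

Q = 67.2 L/s = 67.2/1000 = 0.0672 m³/s.
Cross-sectional area A = πD²/4 = π(0.0915)²/4 = 0.006576 m²; mean velocity V = Q/A = 0.0672/0.006576 = 10.22 m/s.
Reynolds number Re = ρVD/μ = 0.79 · 10.22 · 0.0915 / 1.25e-05 = 5.91e+04.
Re > 4000 → turbulent. Relative roughness ε/D = 0.000777/0.0915 = 0.00849. Swamee-Jain: f = 0.25/(log₁₀[0.00849/3.7 + 5.74/5.91e+04^0.9])² = 0.25/(log₁₀[0.0023 + 0.000291])² = 0.25/(-2.587)² = 0.03735.
Darcy-Weisbach: ΔP = f(L/D)(ρV²/2) = 0.03735·(11.5/0.0915)·(0.79·10.22²/2) = 0.03735·125.7·41.25 = 193.6 Pa.
ΔP = 193.6 Pa = 0.00194 bar.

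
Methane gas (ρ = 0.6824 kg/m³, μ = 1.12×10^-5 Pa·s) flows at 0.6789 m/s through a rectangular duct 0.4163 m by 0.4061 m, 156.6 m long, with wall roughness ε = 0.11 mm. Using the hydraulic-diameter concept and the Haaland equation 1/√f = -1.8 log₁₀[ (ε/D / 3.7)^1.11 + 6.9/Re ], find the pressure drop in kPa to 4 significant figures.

Hydraulic diameter D_h = 4A/P = 4·(0.4163·0.4061)/(2·(0.4163+0.4061)) = 0.6762/1.645 = 0.4111 m.
Re = ρVD_h/μ = 0.6824·0.6789·0.4111/1.12e-05 = 1.701e+04.
ε/D_h = 0.00011/0.4111 = 0.000268; Haaland gives 1/√f = -1.8 log₁₀[2.53e-05+0.000406] = 6.058, so f = 0.02725.
ΔP = f(L/D_h)(ρV²/2) = 0.02725·156.6/0.4111·0.1573 = 1.632 Pa.
ΔP = 0.001632 kPa.

ΔP ≈ 0.001632 kPa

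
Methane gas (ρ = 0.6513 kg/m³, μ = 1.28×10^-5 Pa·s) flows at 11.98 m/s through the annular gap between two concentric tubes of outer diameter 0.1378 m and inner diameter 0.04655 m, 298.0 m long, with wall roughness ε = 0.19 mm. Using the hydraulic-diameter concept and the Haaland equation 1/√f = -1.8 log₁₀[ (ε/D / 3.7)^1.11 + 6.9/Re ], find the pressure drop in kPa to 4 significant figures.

ΔP ≈ 4.003 kPa

Hydraulic diameter D_h = 4A/P = D_o - D_i = 0.1378 - 0.04655 = 0.09125 m.
Re = ρVD_h/μ = 0.6513·11.98·0.09125/1.28e-05 = 5.562e+04.
ε/D_h = 0.00019/0.09125 = 0.00208; Haaland gives 1/√f = -1.8 log₁₀[0.000247+0.000124] = 6.175, so f = 0.02623.
ΔP = f(L/D_h)(ρV²/2) = 0.02623·298/0.09125·46.74 = 4003 Pa.
ΔP = 4.003 kPa.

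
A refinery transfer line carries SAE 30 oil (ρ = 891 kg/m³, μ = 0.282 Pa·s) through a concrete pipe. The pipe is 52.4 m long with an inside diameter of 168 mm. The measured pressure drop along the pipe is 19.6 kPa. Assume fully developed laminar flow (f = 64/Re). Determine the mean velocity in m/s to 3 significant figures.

V ≈ 1.17 m/s

For laminar flow, f = 64/Re with Re = ρVD/μ, so Darcy-Weisbach reduces to ΔP = 32μLV/D². Solving for V: V = ΔP·D²/(32μL) = 1.96e+04·(0.168)²/(32·0.282·52.4) = 1.17 m/s.
Check: Re = ρVD/μ = 891·1.17·0.168/0.282 = 621 < 2300, so the laminar assumption holds.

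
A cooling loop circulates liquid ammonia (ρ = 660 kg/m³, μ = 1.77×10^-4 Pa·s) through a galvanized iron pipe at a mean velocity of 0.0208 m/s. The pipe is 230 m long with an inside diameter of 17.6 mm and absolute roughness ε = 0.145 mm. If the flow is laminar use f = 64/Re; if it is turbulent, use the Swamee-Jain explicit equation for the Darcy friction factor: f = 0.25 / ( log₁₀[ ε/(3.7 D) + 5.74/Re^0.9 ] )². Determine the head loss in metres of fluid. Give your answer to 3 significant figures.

h_f ≈ 0.0135 m

Reynolds number Re = ρVD/μ = 660 · 0.0208 · 0.0176 / 0.000177 = 1365.
Re < 2300 → laminar flow, so f = 64/Re = 64/1365 = 0.04688 (the turbulent correlation is not needed).
Darcy-Weisbach: ΔP = f(L/D)(ρV²/2) = 0.04688·(230/0.0176)·(660·0.0208²/2) = 0.04688·1.307e+04·0.1428 = 87.48 Pa.
Head loss h_f = ΔP/(ρg) = 87.48/(660·9.81) = 0.0135 m.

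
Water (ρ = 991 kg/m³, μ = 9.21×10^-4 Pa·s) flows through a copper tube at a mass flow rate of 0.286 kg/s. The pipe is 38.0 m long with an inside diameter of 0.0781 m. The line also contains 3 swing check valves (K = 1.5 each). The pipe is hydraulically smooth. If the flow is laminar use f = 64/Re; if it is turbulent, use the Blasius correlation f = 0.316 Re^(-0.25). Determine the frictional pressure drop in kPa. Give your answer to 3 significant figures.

ΔP ≈ 0.0409 kPa

A = πD²/4 = π(0.0781)²/4 = 0.004791 m²; mean velocity V = ṁ/(ρA) = 0.286/(991 · 0.004791) = 0.06024 m/s.
Reynolds number Re = ρVD/μ = 991 · 0.06024 · 0.0781 / 0.000921 = 5063.
Re > 4000 → turbulent. Smooth-pipe (Blasius): f = 0.316 Re^(-0.25) = 0.316/(5063)^0.25 = 0.03746.
Total minor-loss coefficient ΣK = 3·1.5 = 4.5.
ΔP = [f·L/D + ΣK]·(ρV²/2) = [0.03746·38/0.0781 + 4.5]·(991·0.06024²/2) = [18.23 + 4.5]·1.798 = 40.87 Pa.
ΔP = 40.87 Pa = 0.0409 kPa.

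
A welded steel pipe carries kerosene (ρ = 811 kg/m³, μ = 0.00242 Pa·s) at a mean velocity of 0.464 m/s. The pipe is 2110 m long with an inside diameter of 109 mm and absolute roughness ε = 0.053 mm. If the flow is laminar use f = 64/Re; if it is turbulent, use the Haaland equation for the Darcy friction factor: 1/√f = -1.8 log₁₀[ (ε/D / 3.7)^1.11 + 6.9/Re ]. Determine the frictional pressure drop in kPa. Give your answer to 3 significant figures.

Reynolds number Re = ρVD/μ = 811 · 0.464 · 0.109 / 0.00242 = 1.695e+04.
Re > 4000 → turbulent. Relative roughness ε/D = 5.3e-05/0.109 = 0.000486. Haaland: 1/√f = -1.8 log₁₀[(0.000486/3.7)^1.11 + 6.9/1.695e+04] = -1.8 log₁₀[4.92e-05 + 0.000407] = 6.013, so f = 0.02765.
Darcy-Weisbach: ΔP = f(L/D)(ρV²/2) = 0.02765·(2110/0.109)·(811·0.464²/2) = 0.02765·1.936e+04·87.3 = 4.673e+04 Pa.
ΔP = 4.673e+04 Pa = 46.7 kPa.

ΔP ≈ 46.7 kPa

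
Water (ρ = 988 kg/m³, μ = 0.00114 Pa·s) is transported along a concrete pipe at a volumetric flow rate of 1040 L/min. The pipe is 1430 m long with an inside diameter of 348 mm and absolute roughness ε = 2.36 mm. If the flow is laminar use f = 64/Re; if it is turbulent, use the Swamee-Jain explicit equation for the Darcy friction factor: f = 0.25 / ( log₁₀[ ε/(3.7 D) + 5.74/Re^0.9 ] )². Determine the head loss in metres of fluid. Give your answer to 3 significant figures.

Q = 1040 L/min = 1040/60000 = 0.01733 m³/s.
Cross-sectional area A = πD²/4 = π(0.348)²/4 = 0.09511 m²; mean velocity V = Q/A = 0.01733/0.09511 = 0.1822 m/s.
Reynolds number Re = ρVD/μ = 988 · 0.1822 · 0.348 / 0.00114 = 5.496e+04.
Re > 4000 → turbulent. Relative roughness ε/D = 0.00236/0.348 = 0.00678. Swamee-Jain: f = 0.25/(log₁₀[0.00678/3.7 + 5.74/5.496e+04^0.9])² = 0.25/(log₁₀[0.00183 + 0.000311])² = 0.25/(-2.669)² = 0.0351.
Darcy-Weisbach: ΔP = f(L/D)(ρV²/2) = 0.0351·(1430/0.348)·(988·0.1822²/2) = 0.0351·4109·16.41 = 2366 Pa.
Head loss h_f = ΔP/(ρg) = 2366/(988·9.81) = 0.244 m.

h_f ≈ 0.244 m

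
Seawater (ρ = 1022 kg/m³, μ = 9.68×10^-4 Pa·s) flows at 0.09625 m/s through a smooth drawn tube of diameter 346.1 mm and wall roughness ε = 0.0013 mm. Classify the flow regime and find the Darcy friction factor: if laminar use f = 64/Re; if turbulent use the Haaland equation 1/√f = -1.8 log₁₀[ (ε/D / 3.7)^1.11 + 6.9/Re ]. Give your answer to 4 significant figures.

f ≈ 0.02246

Re = ρVD/μ = 1022·0.09625·0.3461/0.000968 = 3.517e+04.
Re > 4000 → turbulent. ε/D = 1.3e-06/0.3461 = 3.76e-06; Haaland: 1/√f = -1.8 log₁₀[2.22e-07 + 0.000196] = 6.672, so f = 0.02246.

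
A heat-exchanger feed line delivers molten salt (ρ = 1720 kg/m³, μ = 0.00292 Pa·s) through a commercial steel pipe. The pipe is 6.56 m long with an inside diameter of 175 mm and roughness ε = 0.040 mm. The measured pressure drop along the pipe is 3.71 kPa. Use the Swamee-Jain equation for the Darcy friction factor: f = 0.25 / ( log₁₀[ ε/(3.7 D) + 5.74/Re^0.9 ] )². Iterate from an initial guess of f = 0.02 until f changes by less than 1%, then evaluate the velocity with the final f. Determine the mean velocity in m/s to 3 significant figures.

Rearranging Darcy-Weisbach: V = √(2·ΔP·D/(f·L·ρ)). With ε/D = 4e-05/0.175 = 0.000229, iterate starting from f = 0.02:
  f = 0.02 → V = √(2·3710·0.175/(0.02·6.56·1720)) = 2.399 m/s; Re = ρVD/μ = 2.473e+05; f → 0.01689
  f = 0.01689 → V = 2.61 m/s; Re = 2.691e+05; f → 0.01673
Converged (Δf/f < 1%). With the final f = 0.01673: V = √(2·3710·0.175/(0.01673·6.56·1720)) = 2.623 m/s.

V ≈ 2.62 m/s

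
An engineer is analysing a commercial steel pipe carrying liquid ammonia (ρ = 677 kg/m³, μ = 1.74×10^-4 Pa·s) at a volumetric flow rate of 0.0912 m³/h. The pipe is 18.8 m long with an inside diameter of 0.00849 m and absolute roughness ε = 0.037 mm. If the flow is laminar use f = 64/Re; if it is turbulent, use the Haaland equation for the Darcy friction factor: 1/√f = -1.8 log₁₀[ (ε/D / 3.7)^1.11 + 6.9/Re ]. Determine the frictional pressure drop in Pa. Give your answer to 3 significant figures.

Q = 0.0912 m³/h = 0.0912/3600 = 2.533e-05 m³/s.
Cross-sectional area A = πD²/4 = π(0.00849)²/4 = 5.661e-05 m²; mean velocity V = Q/A = 2.533e-05/5.661e-05 = 0.4475 m/s.
Reynolds number Re = ρVD/μ = 677 · 0.4475 · 0.00849 / 0.000174 = 1.478e+04.
Re > 4000 → turbulent. Relative roughness ε/D = 3.7e-05/0.00849 = 0.00436. Haaland: 1/√f = -1.8 log₁₀[(0.00436/3.7)^1.11 + 6.9/1.478e+04] = -1.8 log₁₀[0.000561 + 0.000467] = 5.379, so f = 0.03457.
Darcy-Weisbach: ΔP = f(L/D)(ρV²/2) = 0.03457·(18.8/0.00849)·(677·0.4475²/2) = 0.03457·2214·67.78 = 5188 Pa.

ΔP ≈ 5190 Pa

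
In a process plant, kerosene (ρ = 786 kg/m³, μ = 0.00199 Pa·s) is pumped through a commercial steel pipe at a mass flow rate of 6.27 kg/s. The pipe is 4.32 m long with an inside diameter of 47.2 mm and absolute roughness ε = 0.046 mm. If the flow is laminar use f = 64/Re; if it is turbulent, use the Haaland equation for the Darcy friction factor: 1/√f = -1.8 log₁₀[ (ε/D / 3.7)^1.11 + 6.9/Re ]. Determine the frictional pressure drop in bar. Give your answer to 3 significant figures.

ΔP ≈ 0.166 bar

A = πD²/4 = π(0.0472)²/4 = 0.00175 m²; mean velocity V = ṁ/(ρA) = 6.27/(786 · 0.00175) = 4.559 m/s.
Reynolds number Re = ρVD/μ = 786 · 4.559 · 0.0472 / 0.00199 = 8.499e+04.
Re > 4000 → turbulent. Relative roughness ε/D = 4.6e-05/0.0472 = 0.000975. Haaland: 1/√f = -1.8 log₁₀[(0.000975/3.7)^1.11 + 6.9/8.499e+04] = -1.8 log₁₀[0.000106 + 8.12e-05] = 6.708, so f = 0.02222.
Darcy-Weisbach: ΔP = f(L/D)(ρV²/2) = 0.02222·(4.32/0.0472)·(786·4.559²/2) = 0.02222·91.53·8168 = 1.661e+04 Pa.
ΔP = 1.661e+04 Pa = 0.166 bar.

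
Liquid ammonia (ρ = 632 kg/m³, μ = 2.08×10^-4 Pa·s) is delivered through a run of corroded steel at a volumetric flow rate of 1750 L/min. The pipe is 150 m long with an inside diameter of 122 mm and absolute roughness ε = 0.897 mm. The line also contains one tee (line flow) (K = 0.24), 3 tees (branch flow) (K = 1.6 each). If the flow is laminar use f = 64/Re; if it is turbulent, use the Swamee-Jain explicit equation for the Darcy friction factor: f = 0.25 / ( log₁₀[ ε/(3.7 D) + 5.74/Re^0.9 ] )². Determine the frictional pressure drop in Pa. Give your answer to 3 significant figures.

ΔP ≈ 93100 Pa

Q = 1750 L/min = 1750/60000 = 0.02917 m³/s.
Cross-sectional area A = πD²/4 = π(0.122)²/4 = 0.01169 m²; mean velocity V = Q/A = 0.02917/0.01169 = 2.495 m/s.
Reynolds number Re = ρVD/μ = 632 · 2.495 · 0.122 / 0.000208 = 9.249e+05.
Re > 4000 → turbulent. Relative roughness ε/D = 0.000897/0.122 = 0.00735. Swamee-Jain: f = 0.25/(log₁₀[0.00735/3.7 + 5.74/9.249e+05^0.9])² = 0.25/(log₁₀[0.00199 + 2.45e-05])² = 0.25/(-2.696)² = 0.03438.
Total minor-loss coefficient ΣK = 1·0.24 + 3·1.6 = 5.04.
ΔP = [f·L/D + ΣK]·(ρV²/2) = [0.03438·150/0.122 + 5.04]·(632·2.495²/2) = [42.28 + 5.04]·1967 = 9.308e+04 Pa.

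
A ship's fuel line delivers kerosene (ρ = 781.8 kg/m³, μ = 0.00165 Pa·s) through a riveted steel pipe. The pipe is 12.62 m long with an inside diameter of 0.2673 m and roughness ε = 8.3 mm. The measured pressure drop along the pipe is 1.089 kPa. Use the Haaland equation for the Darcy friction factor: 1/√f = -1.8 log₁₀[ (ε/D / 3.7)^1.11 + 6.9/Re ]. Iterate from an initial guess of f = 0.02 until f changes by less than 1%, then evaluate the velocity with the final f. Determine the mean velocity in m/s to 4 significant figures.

Rearranging Darcy-Weisbach: V = √(2·ΔP·D/(f·L·ρ)). With ε/D = 0.0083/0.2673 = 0.0311, iterate starting from f = 0.02:
  f = 0.02 → V = √(2·1089·0.2673/(0.02·12.62·781.8)) = 1.718 m/s; Re = ρVD/μ = 2.175e+05; f → 0.05826
  f = 0.05826 → V = 1.006 m/s; Re = 1.275e+05; f → 0.05836
Converged (Δf/f < 1%). With the final f = 0.05836: V = √(2·1089·0.2673/(0.05836·12.62·781.8)) = 1.006 m/s.

V ≈ 1.006 m/s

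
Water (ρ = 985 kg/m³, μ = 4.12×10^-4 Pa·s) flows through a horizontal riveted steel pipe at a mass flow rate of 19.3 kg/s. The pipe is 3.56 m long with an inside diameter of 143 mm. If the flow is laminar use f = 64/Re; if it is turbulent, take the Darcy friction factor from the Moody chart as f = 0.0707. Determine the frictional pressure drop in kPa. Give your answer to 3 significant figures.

A = πD²/4 = π(0.143)²/4 = 0.01606 m²; mean velocity V = ṁ/(ρA) = 19.3/(985 · 0.01606) = 1.22 m/s.
Reynolds number Re = ρVD/μ = 985 · 1.22 · 0.143 / 0.000412 = 4.171e+05.
Re > 4000 → turbulent; use the Moody-chart value f = 0.0707.
Darcy-Weisbach: ΔP = f(L/D)(ρV²/2) = 0.0707·(3.56/0.143)·(985·1.22²/2) = 0.0707·24.9·733 = 1290 Pa.
ΔP = 1290 Pa = 1.29 kPa.

ΔP ≈ 1.29 kPa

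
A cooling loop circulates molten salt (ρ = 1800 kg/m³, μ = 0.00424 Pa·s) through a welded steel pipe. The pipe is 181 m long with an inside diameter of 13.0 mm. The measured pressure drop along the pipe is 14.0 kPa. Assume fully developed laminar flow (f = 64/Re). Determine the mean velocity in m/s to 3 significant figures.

V ≈ 0.0963 m/s

For laminar flow, f = 64/Re with Re = ρVD/μ, so Darcy-Weisbach reduces to ΔP = 32μLV/D². Solving for V: V = ΔP·D²/(32μL) = 1.4e+04·(0.013)²/(32·0.00424·181) = 0.09634 m/s.
Check: Re = ρVD/μ = 1800·0.09634·0.013/0.00424 = 531.7 < 2300, so the laminar assumption holds.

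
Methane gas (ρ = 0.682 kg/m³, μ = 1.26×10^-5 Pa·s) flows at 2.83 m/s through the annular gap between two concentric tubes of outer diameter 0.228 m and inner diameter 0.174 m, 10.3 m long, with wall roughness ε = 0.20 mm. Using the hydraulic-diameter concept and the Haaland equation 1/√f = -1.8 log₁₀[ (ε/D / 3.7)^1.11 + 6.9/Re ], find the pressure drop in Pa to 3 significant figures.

ΔP ≈ 19.3 Pa

Hydraulic diameter D_h = 4A/P = D_o - D_i = 0.228 - 0.174 = 0.054 m.
Re = ρVD_h/μ = 0.682·2.83·0.054/1.26e-05 = 8272.
ε/D_h = 0.0002/0.054 = 0.0037; Haaland gives 1/√f = -1.8 log₁₀[0.000468+0.000834] = 5.193, so f = 0.03708.
ΔP = f(L/D_h)(ρV²/2) = 0.03708·10.3/0.054·2.731 = 19.31 Pa.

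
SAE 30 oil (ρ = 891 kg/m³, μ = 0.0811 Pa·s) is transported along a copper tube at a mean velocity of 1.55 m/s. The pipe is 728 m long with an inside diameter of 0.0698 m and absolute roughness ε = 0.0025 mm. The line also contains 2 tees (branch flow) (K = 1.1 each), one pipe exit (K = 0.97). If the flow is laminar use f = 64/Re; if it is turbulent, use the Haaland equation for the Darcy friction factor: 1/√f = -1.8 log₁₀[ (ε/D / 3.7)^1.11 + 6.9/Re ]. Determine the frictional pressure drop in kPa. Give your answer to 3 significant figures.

Reynolds number Re = ρVD/μ = 891 · 1.55 · 0.0698 / 0.0811 = 1189.
Re < 2300 → laminar flow, so f = 64/Re = 64/1189 = 0.05384 (the turbulent correlation is not needed).
Total minor-loss coefficient ΣK = 2·1.1 + 1·0.97 = 3.17.
ΔP = [f·L/D + ΣK]·(ρV²/2) = [0.05384·728/0.0698 + 3.17]·(891·1.55²/2) = [561.6 + 3.17]·1070 = 6.045e+05 Pa.
ΔP = 6.045e+05 Pa = 604 kPa.

ΔP ≈ 604 kPa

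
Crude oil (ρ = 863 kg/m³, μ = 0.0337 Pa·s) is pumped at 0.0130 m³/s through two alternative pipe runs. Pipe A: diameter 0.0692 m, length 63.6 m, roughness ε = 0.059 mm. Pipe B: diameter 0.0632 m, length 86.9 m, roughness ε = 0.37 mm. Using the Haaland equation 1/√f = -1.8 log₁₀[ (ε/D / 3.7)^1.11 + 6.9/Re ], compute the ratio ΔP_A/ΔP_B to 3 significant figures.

Pipe A: V = Q/A = 0.013/0.003761 = 3.457 m/s; Re = 6125; ε/D = 0.000853; Haaland → f = 0.03634; ΔP_A = f(L/D)(ρV²/2) = 1.722e+05 Pa.
Pipe B: V = Q/A = 0.013/0.003137 = 4.144 m/s; Re = 6707; ε/D = 0.00585; Haaland → f = 0.04102; ΔP_B = f(L/D)(ρV²/2) = 4.18e+05 Pa.
ΔP_A/ΔP_B = 1.722e+05/4.18e+05 = 0.412.

ΔP_A/ΔP_B ≈ 0.412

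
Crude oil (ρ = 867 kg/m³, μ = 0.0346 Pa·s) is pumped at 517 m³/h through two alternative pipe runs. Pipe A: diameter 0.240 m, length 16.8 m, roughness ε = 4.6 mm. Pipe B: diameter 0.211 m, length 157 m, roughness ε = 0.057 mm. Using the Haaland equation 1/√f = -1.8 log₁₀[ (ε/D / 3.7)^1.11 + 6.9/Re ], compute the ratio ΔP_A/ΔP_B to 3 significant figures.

ΔP_A/ΔP_B ≈ 0.109

Pipe A: V = Q/A = 0.1436/0.04524 = 3.175 m/s; Re = 1.909e+04; ε/D = 0.0192; Haaland → f = 0.04994; ΔP_A = f(L/D)(ρV²/2) = 1.527e+04 Pa.
Pipe B: V = Q/A = 0.1436/0.03497 = 4.107 m/s; Re = 2.171e+04; ε/D = 0.00027; Haaland → f = 0.02572; ΔP_B = f(L/D)(ρV²/2) = 1.399e+05 Pa.
ΔP_A/ΔP_B = 1.527e+04/1.399e+05 = 0.109.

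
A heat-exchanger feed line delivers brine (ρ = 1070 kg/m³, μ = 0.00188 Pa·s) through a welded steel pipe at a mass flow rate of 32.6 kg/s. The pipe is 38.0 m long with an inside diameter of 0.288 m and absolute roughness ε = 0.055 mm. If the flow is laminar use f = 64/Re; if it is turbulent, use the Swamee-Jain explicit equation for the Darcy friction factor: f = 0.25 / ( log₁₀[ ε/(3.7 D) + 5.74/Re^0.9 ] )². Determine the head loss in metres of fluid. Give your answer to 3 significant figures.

h_f ≈ 0.0292 m

A = πD²/4 = π(0.288)²/4 = 0.06514 m²; mean velocity V = ṁ/(ρA) = 32.6/(1070 · 0.06514) = 0.4677 m/s.
Reynolds number Re = ρVD/μ = 1070 · 0.4677 · 0.288 / 0.00188 = 7.666e+04.
Re > 4000 → turbulent. Relative roughness ε/D = 5.5e-05/0.288 = 0.000191. Swamee-Jain: f = 0.25/(log₁₀[0.000191/3.7 + 5.74/7.666e+04^0.9])² = 0.25/(log₁₀[5.16e-05 + 0.000231])² = 0.25/(-3.549)² = 0.01984.
Darcy-Weisbach: ΔP = f(L/D)(ρV²/2) = 0.01984·(38/0.288)·(1070·0.4677²/2) = 0.01984·131.9·117 = 306.4 Pa.
Head loss h_f = ΔP/(ρg) = 306.4/(1070·9.81) = 0.0292 m.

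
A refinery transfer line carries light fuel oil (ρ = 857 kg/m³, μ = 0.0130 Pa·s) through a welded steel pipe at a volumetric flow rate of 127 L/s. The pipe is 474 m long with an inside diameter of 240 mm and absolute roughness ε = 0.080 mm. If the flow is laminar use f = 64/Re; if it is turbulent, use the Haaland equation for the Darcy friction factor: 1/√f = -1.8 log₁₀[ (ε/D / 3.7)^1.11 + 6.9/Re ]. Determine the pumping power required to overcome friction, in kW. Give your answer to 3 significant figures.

P ≈ 18.8 kW

Q = 127 L/s = 127/1000 = 0.127 m³/s.
Cross-sectional area A = πD²/4 = π(0.24)²/4 = 0.04524 m²; mean velocity V = Q/A = 0.127/0.04524 = 2.807 m/s.
Reynolds number Re = ρVD/μ = 857 · 2.807 · 0.24 / 0.013 = 4.442e+04.
Re > 4000 → turbulent. Relative roughness ε/D = 8e-05/0.24 = 0.000333. Haaland: 1/√f = -1.8 log₁₀[(0.000333/3.7)^1.11 + 6.9/4.442e+04] = -1.8 log₁₀[3.23e-05 + 0.000155] = 6.708, so f = 0.02222.
Darcy-Weisbach: ΔP = f(L/D)(ρV²/2) = 0.02222·(474/0.24)·(857·2.807²/2) = 0.02222·1975·3377 = 1.482e+05 Pa.
Pumping power P = QΔP = 0.127·1.482e+05 = 18830 W = 18.8 kW.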